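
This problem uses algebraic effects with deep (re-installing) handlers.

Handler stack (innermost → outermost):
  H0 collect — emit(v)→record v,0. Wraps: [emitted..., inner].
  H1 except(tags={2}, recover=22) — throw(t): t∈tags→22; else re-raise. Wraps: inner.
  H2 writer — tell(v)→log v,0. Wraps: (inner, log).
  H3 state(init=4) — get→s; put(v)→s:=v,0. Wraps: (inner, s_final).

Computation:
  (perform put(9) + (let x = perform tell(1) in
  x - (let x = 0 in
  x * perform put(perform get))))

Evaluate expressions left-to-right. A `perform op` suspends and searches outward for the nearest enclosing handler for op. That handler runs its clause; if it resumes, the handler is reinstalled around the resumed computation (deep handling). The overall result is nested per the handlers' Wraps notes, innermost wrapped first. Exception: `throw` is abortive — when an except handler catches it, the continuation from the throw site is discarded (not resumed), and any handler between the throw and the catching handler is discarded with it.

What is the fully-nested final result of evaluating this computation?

Answer: (([0], (1)), 9)

Working:
put(9) @ H3 ⇒ s:=9
tell(1) @ H2 ⇒ log+=1
get @ H3 ⇒ 9
put(9) @ H3 ⇒ s:=9
H0 returns [0]
H1 returns [0]
H2 returns ([0], (1))
H3 returns (([0], (1)), 9)
= (([0], (1)), 9)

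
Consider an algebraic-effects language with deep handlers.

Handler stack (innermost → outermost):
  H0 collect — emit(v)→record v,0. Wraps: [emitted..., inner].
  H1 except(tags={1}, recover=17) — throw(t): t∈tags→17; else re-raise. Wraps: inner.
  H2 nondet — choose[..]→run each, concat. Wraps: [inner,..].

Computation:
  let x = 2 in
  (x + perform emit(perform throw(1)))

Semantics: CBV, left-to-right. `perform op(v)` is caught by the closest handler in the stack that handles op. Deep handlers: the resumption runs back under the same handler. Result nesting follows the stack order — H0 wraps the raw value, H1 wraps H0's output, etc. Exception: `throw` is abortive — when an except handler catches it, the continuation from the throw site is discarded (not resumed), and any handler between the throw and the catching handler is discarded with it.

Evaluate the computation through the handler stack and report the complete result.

Answer: [17]

Evaluation trace:
throw(1) @ H1 caught ⇒ 17
H2 returns [17]
= [17]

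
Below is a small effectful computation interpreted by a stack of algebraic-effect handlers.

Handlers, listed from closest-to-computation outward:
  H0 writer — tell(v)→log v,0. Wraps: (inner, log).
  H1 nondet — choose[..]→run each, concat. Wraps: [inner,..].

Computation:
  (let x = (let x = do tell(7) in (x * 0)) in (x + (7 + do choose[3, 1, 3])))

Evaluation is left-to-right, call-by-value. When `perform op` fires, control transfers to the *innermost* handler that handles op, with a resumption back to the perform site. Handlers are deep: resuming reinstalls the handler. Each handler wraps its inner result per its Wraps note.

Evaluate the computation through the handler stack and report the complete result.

Answer: [(10, (7)), (8, (7)), (10, (7))]

Evaluation trace:
tell(7) @ H0 ⇒ log+=7
choose[3, 1, 3] @ H1
  branch[0] choose=3:
    H0 returns (10, (7))
    H1 returns [(10, (7))]
  branch[1] choose=1:
    H0 returns (8, (7))
    H1 returns [(8, (7))]
  branch[2] choose=3:
    H0 returns (10, (7))
    H1 returns [(10, (7))]
= [(10, (7)), (8, (7)), (10, (7))]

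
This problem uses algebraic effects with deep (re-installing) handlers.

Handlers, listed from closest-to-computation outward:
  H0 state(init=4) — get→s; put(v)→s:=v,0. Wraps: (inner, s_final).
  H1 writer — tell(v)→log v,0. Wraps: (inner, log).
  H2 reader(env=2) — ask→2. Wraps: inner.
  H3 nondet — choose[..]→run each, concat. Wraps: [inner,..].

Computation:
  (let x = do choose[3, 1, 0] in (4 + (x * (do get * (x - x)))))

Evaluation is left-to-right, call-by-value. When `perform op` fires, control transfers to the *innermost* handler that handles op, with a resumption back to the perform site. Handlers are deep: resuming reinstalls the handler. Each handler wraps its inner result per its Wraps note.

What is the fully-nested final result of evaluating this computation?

Step-by-step:
choose[3, 1, 0] @ H3
  branch[0] choose=3:
    get @ H0 ⇒ 4
    H0 returns (4, 4)
    H1 returns ((4, 4), ())
    H2 returns ((4, 4), ())
    H3 returns [((4, 4), ())]
  branch[1] choose=1:
    get @ H0 ⇒ 4
    H0 returns (4, 4)
    H1 returns ((4, 4), ())
    H2 returns ((4, 4), ())
    H3 returns [((4, 4), ())]
  branch[2] choose=0:
    get @ H0 ⇒ 4
    H0 returns (4, 4)
    H1 returns ((4, 4), ())
    H2 returns ((4, 4), ())
    H3 returns [((4, 4), ())]
= [((4, 4), ()), ((4, 4), ()), ((4, 4), ())]

Answer: [((4, 4), ()), ((4, 4), ()), ((4, 4), ())]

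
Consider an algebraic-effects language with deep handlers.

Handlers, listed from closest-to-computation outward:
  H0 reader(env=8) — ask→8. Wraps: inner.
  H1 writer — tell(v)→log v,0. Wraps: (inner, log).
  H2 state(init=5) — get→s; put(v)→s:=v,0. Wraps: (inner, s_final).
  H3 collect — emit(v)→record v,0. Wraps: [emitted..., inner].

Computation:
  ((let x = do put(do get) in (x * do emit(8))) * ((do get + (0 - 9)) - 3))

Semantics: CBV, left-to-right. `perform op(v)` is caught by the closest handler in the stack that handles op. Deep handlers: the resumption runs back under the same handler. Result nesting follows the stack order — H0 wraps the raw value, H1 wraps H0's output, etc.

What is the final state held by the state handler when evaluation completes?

Answer: 5

Working:
get @ H2 ⇒ 5
put(5) @ H2 ⇒ s:=5
emit(8) @ H3 ⇒ out+=8
get @ H2 ⇒ 5
H0 returns 0
H1 returns (0, ())
H2 returns ((0, ()), 5)
H3 returns [8, ((0, ()), 5)]
= [8, ((0, ()), 5)]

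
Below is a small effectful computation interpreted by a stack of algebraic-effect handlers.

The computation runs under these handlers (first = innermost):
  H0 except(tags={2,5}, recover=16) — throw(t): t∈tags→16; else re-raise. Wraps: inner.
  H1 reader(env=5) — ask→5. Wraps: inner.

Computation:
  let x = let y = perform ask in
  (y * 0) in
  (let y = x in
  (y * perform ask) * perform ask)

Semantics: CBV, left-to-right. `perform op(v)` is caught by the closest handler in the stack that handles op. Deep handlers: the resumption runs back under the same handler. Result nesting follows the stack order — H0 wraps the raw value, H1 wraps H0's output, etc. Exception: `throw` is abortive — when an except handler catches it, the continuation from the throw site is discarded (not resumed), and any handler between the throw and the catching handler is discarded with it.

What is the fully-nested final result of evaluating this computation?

Working:
ask @ H1 ⇒ 5
ask @ H1 ⇒ 5
ask @ H1 ⇒ 5
H0 returns 0
H1 returns 0
= 0

Answer: 0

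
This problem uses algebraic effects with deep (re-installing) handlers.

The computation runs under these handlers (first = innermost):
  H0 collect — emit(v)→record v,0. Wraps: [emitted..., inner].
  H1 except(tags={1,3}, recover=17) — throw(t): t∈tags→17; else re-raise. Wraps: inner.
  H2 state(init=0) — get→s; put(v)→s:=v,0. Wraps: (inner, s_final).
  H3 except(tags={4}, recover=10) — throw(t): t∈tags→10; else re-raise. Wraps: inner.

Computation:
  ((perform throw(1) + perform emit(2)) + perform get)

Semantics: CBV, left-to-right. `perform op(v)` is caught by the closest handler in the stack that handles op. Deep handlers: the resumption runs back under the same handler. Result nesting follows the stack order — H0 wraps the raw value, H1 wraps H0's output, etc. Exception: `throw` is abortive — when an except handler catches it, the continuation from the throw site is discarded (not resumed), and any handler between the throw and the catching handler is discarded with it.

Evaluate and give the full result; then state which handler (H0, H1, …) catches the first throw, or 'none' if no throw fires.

Answer: (17, 0) ; first throw caught by: H1

Evaluation trace:
throw(1) @ H1 caught ⇒ 17
H2 returns (17, 0)
H3 returns (17, 0)
= (17, 0)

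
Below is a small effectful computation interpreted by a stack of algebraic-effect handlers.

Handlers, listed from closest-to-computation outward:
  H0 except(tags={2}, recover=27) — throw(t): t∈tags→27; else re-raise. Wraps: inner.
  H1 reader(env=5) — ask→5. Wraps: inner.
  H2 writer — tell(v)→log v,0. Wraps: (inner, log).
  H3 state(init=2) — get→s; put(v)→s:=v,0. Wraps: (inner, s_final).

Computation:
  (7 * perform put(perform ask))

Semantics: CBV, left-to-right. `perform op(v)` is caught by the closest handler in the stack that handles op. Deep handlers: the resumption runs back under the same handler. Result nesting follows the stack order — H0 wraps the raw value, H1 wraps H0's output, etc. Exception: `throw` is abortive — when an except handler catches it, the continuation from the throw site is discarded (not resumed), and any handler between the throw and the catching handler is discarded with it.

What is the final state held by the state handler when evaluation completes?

Answer: 5

Step-by-step:
ask @ H1 ⇒ 5
put(5) @ H3 ⇒ s:=5
H0 returns 0
H1 returns 0
H2 returns (0, ())
H3 returns ((0, ()), 5)
= ((0, ()), 5)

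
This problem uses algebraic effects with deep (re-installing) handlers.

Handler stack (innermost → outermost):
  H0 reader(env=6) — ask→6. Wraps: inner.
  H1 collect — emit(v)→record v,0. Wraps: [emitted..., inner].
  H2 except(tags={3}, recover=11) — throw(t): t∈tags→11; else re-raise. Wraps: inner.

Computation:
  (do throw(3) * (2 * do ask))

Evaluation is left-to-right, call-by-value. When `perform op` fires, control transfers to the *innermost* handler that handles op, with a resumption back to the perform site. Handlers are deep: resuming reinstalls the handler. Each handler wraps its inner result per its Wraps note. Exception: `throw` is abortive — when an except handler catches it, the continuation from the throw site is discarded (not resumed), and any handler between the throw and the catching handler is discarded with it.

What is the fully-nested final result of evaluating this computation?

Evaluation trace:
throw(3) @ H2 caught ⇒ 11
= 11

Answer: 11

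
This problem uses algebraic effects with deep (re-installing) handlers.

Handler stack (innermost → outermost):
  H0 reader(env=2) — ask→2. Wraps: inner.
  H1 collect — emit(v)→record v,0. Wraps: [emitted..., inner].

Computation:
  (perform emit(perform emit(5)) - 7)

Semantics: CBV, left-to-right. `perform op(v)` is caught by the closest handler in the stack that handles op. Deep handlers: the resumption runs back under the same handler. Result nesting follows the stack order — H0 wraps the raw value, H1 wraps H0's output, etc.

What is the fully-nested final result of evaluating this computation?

Answer: [5, 0, -7]

Evaluation trace:
emit(5) @ H1 ⇒ out+=5
emit(0) @ H1 ⇒ out+=0
H0 returns -7
H1 returns [5, 0, -7]
= [5, 0, -7]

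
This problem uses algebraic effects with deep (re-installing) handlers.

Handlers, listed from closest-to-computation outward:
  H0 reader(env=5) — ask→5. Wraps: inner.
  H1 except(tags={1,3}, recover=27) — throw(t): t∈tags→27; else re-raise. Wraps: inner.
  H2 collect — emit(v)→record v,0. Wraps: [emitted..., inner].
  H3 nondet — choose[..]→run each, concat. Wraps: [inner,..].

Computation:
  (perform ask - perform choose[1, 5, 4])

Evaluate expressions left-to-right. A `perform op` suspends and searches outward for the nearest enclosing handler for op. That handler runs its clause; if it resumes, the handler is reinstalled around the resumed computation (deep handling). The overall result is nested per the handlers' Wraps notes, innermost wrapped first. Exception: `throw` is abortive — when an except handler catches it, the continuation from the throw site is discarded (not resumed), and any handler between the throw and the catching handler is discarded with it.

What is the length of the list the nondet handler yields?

Answer: 3

Step-by-step:
ask @ H0 ⇒ 5
choose[1, 5, 4] @ H3
  branch[0] choose=1:
    H0 returns 4
    H1 returns 4
    H2 returns [4]
    H3 returns [[4]]
  branch[1] choose=5:
    H0 returns 0
    H1 returns 0
    H2 returns [0]
    H3 returns [[0]]
  branch[2] choose=4:
    H0 returns 1
    H1 returns 1
    H2 returns [1]
    H3 returns [[1]]
= [[4], [0], [1]]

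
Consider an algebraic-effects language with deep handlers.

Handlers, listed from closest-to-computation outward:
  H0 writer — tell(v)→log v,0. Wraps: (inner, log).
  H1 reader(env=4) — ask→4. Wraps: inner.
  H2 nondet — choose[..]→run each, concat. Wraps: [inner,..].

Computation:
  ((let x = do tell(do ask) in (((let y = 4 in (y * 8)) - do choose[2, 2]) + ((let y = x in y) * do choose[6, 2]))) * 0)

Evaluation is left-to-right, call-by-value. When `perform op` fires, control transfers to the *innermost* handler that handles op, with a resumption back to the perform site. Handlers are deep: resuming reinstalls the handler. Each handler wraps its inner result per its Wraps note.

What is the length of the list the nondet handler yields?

Evaluation trace:
ask @ H1 ⇒ 4
tell(4) @ H0 ⇒ log+=4
choose[2, 2] @ H2
  branch[0] choose=2:
    choose[6, 2] @ H2
      branch[0] choose=6:
        H0 returns (0, (4))
        H1 returns (0, (4))
        H2 returns [(0, (4))]
      branch[1] choose=2:
        H0 returns (0, (4))
        H1 returns (0, (4))
        H2 returns [(0, (4))]
  branch[1] choose=2:
    choose[6, 2] @ H2
      branch[0] choose=6:
        H0 returns (0, (4))
        H1 returns (0, (4))
        H2 returns [(0, (4))]
      branch[1] choose=2:
        H0 returns (0, (4))
        H1 returns (0, (4))
        H2 returns [(0, (4))]
= [(0, (4)), (0, (4)), (0, (4)), (0, (4))]

Answer: 4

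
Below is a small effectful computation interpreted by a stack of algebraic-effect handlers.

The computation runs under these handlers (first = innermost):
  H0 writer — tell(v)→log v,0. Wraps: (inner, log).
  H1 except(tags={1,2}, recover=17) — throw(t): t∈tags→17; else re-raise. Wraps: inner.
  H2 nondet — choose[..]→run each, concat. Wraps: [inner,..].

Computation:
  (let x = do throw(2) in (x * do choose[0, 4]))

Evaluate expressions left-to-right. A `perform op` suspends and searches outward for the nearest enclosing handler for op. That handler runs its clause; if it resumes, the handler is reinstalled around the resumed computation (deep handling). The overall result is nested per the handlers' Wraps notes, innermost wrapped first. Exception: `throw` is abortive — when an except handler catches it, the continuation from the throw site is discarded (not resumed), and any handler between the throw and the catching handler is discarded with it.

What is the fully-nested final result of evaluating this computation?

Working:
throw(2) @ H1 caught ⇒ 17
H2 returns [17]
= [17]

Answer: [17]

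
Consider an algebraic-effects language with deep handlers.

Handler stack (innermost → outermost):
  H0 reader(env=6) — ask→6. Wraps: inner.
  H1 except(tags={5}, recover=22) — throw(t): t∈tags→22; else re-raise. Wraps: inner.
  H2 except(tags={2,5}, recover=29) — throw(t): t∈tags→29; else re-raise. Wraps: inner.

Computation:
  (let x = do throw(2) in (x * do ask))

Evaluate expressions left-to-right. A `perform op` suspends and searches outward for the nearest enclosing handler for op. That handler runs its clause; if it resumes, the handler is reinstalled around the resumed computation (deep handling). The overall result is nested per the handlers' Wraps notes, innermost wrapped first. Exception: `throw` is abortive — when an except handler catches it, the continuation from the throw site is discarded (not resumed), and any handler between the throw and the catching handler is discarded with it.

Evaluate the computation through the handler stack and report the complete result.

Step-by-step:
throw(2) @ H1 re-raised
throw(2) @ H2 caught ⇒ 29
= 29

Answer: 29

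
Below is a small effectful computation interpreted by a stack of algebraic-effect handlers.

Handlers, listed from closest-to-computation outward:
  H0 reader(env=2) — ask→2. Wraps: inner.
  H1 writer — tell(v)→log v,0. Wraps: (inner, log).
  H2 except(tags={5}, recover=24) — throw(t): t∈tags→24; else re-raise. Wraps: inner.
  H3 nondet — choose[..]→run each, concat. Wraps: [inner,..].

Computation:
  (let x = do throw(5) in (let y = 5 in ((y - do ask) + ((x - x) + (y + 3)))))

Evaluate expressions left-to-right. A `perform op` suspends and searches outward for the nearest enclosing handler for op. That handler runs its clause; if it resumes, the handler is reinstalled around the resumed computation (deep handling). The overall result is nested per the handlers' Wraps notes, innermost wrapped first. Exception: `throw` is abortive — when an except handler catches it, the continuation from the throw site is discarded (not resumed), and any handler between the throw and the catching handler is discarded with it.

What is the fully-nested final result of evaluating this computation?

Evaluation trace:
throw(5) @ H2 caught ⇒ 24
H3 returns [24]
= [24]

Answer: [24]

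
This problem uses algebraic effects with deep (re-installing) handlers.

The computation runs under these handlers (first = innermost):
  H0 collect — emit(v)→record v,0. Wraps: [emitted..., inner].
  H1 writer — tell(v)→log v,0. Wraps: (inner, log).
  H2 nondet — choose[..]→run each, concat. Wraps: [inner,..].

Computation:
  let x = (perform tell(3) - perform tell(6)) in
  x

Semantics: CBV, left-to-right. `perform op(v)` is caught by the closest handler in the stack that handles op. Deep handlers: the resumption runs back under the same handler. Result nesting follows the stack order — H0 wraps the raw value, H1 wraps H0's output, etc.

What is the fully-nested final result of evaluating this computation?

Answer: [([0], (3, 6))]

Step-by-step:
tell(3) @ H1 ⇒ log+=3
tell(6) @ H1 ⇒ log+=6
H0 returns [0]
H1 returns ([0], (3, 6))
H2 returns [([0], (3, 6))]
= [([0], (3, 6))]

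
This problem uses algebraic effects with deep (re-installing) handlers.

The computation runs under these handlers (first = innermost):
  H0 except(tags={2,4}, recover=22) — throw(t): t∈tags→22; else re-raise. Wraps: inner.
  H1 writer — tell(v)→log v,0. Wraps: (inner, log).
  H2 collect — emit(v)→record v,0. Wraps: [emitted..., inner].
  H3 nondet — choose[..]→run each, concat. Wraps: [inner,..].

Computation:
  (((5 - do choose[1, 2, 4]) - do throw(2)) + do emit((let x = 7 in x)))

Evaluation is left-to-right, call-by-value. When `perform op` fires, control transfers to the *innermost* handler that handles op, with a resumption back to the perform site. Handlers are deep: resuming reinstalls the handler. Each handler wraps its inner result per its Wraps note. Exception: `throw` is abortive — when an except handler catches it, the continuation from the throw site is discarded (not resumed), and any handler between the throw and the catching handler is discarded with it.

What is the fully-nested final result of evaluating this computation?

Answer: [[(22, ())], [(22, ())], [(22, ())]]

Evaluation trace:
choose[1, 2, 4] @ H3
  branch[0] choose=1:
    throw(2) @ H0 caught ⇒ 22
    H1 returns (22, ())
    H2 returns [(22, ())]
    H3 returns [[(22, ())]]
  branch[1] choose=2:
    throw(2) @ H0 caught ⇒ 22
    H1 returns (22, ())
    H2 returns [(22, ())]
    H3 returns [[(22, ())]]
  branch[2] choose=4:
    throw(2) @ H0 caught ⇒ 22
    H1 returns (22, ())
    H2 returns [(22, ())]
    H3 returns [[(22, ())]]
= [[(22, ())], [(22, ())], [(22, ())]]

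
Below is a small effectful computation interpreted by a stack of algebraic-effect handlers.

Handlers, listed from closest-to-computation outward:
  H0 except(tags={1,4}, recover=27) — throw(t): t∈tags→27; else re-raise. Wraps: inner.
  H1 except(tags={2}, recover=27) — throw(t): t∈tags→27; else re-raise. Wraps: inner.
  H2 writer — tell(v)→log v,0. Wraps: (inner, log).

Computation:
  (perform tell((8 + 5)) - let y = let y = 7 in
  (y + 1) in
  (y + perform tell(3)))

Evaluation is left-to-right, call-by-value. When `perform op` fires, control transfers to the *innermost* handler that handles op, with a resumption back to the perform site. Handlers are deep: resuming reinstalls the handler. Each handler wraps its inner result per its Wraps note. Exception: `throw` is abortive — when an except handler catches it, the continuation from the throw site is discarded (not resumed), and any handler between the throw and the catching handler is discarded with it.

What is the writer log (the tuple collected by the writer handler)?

Answer: (13, 3)

Step-by-step:
tell(13) @ H2 ⇒ log+=13
tell(3) @ H2 ⇒ log+=3
H0 returns -8
H1 returns -8
H2 returns (-8, (13, 3))
= (-8, (13, 3))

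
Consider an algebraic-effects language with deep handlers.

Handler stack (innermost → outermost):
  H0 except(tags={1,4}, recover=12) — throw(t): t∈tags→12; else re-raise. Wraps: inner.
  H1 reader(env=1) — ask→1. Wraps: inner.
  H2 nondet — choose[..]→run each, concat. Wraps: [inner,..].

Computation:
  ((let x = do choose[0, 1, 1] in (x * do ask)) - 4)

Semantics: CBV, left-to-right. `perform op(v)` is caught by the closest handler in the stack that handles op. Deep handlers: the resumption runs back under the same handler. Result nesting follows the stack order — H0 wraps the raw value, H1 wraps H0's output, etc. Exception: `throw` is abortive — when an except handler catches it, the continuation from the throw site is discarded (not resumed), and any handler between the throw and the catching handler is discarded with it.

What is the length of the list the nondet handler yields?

Answer: 3

Working:
choose[0, 1, 1] @ H2
  branch[0] choose=0:
    ask @ H1 ⇒ 1
    H0 returns -4
    H1 returns -4
    H2 returns [-4]
  branch[1] choose=1:
    ask @ H1 ⇒ 1
    H0 returns -3
    H1 returns -3
    H2 returns [-3]
  branch[2] choose=1:
    ask @ H1 ⇒ 1
    H0 returns -3
    H1 returns -3
    H2 returns [-3]
= [-4, -3, -3]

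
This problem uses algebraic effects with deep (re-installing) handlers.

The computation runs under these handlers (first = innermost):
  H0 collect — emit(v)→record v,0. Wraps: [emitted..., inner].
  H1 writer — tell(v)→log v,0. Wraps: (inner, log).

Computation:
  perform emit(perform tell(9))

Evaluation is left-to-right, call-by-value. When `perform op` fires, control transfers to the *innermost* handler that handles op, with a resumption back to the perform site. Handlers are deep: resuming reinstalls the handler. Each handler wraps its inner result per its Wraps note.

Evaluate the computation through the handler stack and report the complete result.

Answer: ([0, 0], (9))

Evaluation trace:
tell(9) @ H1 ⇒ log+=9
emit(0) @ H0 ⇒ out+=0
H0 returns [0, 0]
H1 returns ([0, 0], (9))
= ([0, 0], (9))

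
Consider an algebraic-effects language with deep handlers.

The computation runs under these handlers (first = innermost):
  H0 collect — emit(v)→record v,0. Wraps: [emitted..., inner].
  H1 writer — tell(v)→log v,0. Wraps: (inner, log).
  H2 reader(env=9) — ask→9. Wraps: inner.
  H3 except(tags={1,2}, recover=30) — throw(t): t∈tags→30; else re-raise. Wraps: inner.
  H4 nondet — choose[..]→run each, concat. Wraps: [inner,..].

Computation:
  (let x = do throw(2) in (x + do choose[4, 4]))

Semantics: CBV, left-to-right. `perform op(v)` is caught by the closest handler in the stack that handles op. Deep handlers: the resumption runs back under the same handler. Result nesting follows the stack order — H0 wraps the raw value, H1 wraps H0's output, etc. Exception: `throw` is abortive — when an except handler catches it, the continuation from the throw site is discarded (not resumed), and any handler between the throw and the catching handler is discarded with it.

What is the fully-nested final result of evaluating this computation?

Working:
throw(2) @ H3 caught ⇒ 30
H4 returns [30]
= [30]

Answer: [30]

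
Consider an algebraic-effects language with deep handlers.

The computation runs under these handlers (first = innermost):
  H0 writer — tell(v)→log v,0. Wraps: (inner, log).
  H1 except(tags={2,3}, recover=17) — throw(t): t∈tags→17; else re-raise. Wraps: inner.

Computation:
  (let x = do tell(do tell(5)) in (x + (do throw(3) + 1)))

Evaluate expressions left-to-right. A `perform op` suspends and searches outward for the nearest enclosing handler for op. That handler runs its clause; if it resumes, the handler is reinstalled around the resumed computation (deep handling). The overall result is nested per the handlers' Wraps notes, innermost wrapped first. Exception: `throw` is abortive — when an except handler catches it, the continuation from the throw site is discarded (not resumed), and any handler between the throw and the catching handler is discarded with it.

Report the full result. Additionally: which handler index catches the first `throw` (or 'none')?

Answer: 17 ; first throw caught by: H1

Evaluation trace:
tell(5) @ H0 ⇒ log+=5
tell(0) @ H0 ⇒ log+=0
throw(3) @ H1 caught ⇒ 17
= 17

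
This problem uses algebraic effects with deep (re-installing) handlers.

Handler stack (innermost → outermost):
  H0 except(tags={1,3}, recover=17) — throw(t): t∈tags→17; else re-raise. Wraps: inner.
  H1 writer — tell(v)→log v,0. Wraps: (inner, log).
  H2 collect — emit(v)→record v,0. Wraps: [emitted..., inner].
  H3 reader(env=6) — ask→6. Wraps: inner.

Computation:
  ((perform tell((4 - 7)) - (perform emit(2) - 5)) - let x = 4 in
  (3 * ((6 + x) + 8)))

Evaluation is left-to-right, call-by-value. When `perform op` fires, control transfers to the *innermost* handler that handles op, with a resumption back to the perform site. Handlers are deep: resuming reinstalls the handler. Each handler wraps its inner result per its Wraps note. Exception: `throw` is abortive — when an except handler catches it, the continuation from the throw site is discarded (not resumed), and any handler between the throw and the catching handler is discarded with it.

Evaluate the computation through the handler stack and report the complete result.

Evaluation trace:
tell(-3) @ H1 ⇒ log+=-3
emit(2) @ H2 ⇒ out+=2
H0 returns -49
H1 returns (-49, (-3))
H2 returns [2, (-49, (-3))]
H3 returns [2, (-49, (-3))]
= [2, (-49, (-3))]

Answer: [2, (-49, (-3))]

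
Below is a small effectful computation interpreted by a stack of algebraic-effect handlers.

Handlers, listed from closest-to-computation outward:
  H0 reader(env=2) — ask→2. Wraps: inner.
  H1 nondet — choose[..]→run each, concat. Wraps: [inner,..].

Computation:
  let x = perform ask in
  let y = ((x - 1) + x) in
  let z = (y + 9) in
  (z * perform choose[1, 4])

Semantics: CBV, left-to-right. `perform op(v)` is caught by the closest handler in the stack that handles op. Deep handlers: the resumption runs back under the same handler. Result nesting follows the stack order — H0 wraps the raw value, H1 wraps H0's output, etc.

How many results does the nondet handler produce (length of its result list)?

Step-by-step:
ask @ H0 ⇒ 2
choose[1, 4] @ H1
  branch[0] choose=1:
    H0 returns 12
    H1 returns [12]
  branch[1] choose=4:
    H0 returns 48
    H1 returns [48]
= [12, 48]

Answer: 2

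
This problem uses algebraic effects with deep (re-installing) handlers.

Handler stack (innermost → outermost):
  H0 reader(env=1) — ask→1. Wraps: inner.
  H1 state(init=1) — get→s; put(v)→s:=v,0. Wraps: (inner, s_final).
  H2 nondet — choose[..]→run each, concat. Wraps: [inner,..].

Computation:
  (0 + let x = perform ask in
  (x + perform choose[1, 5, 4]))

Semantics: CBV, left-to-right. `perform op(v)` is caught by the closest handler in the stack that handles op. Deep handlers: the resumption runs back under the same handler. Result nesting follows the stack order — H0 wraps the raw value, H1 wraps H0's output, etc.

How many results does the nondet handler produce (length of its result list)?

Step-by-step:
ask @ H0 ⇒ 1
choose[1, 5, 4] @ H2
  branch[0] choose=1:
    H0 returns 2
    H1 returns (2, 1)
    H2 returns [(2, 1)]
  branch[1] choose=5:
    H0 returns 6
    H1 returns (6, 1)
    H2 returns [(6, 1)]
  branch[2] choose=4:
    H0 returns 5
    H1 returns (5, 1)
    H2 returns [(5, 1)]
= [(2, 1), (6, 1), (5, 1)]

Answer: 3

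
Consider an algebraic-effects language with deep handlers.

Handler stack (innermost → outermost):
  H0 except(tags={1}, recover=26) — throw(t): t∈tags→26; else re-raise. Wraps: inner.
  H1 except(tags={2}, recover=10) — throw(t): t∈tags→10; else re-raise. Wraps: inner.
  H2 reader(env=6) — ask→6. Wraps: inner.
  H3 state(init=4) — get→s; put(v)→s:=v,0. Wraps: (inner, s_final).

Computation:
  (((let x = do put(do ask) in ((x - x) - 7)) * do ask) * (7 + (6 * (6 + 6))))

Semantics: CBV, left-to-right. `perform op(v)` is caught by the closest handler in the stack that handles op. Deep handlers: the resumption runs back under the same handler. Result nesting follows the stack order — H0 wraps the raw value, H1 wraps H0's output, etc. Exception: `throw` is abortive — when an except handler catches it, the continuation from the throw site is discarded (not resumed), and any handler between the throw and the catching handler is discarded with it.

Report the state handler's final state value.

Answer: 6

Step-by-step:
ask @ H2 ⇒ 6
put(6) @ H3 ⇒ s:=6
ask @ H2 ⇒ 6
H0 returns -3318
H1 returns -3318
H2 returns -3318
H3 returns (-3318, 6)
= (-3318, 6)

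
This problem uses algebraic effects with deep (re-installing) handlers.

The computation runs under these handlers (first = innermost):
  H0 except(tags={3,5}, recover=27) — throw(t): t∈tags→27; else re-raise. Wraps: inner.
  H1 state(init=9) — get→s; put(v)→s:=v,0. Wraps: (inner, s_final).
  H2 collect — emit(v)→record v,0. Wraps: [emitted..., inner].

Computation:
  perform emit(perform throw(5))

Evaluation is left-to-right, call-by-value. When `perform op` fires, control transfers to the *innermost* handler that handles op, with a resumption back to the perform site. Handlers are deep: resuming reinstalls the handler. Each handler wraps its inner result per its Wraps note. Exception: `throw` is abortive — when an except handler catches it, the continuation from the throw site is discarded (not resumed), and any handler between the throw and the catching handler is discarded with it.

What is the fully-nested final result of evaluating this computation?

Step-by-step:
throw(5) @ H0 caught ⇒ 27
H1 returns (27, 9)
H2 returns [(27, 9)]
= [(27, 9)]

Answer: [(27, 9)]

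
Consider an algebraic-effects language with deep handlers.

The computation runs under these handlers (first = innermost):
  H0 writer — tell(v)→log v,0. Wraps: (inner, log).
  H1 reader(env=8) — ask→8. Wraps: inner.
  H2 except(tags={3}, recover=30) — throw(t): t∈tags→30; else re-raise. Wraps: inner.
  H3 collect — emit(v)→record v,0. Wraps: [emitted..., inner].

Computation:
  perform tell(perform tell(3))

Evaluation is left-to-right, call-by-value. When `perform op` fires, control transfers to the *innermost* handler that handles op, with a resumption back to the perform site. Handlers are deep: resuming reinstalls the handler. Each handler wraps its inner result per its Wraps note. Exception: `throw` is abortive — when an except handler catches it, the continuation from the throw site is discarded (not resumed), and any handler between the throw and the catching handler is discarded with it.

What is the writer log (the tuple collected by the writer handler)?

Step-by-step:
tell(3) @ H0 ⇒ log+=3
tell(0) @ H0 ⇒ log+=0
H0 returns (0, (3, 0))
H1 returns (0, (3, 0))
H2 returns (0, (3, 0))
H3 returns [(0, (3, 0))]
= [(0, (3, 0))]

Answer: (3, 0)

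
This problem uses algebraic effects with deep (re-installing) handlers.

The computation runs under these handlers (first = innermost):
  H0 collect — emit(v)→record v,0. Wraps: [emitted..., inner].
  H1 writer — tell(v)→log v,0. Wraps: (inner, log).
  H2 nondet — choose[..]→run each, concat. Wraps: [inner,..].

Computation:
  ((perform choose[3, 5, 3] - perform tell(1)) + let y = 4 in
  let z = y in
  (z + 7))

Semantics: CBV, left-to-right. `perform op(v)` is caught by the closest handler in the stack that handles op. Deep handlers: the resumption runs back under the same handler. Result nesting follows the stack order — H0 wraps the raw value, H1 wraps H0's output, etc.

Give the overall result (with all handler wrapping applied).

Step-by-step:
choose[3, 5, 3] @ H2
  branch[0] choose=3:
    tell(1) @ H1 ⇒ log+=1
    H0 returns [14]
    H1 returns ([14], (1))
    H2 returns [([14], (1))]
  branch[1] choose=5:
    tell(1) @ H1 ⇒ log+=1
    H0 returns [16]
    H1 returns ([16], (1))
    H2 returns [([16], (1))]
  branch[2] choose=3:
    tell(1) @ H1 ⇒ log+=1
    H0 returns [14]
    H1 returns ([14], (1))
    H2 returns [([14], (1))]
= [([14], (1)), ([16], (1)), ([14], (1))]

Answer: [([14], (1)), ([16], (1)), ([14], (1))]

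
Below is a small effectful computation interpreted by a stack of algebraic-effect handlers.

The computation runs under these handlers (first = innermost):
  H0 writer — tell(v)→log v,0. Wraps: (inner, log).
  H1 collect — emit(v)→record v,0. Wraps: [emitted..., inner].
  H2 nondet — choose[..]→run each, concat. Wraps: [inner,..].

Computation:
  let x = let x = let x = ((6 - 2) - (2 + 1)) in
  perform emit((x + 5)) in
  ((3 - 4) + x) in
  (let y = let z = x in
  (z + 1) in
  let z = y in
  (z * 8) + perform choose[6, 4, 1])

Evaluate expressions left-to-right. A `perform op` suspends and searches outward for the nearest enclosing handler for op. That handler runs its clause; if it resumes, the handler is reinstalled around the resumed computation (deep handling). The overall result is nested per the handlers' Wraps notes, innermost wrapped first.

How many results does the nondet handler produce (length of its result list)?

Evaluation trace:
emit(6) @ H1 ⇒ out+=6
choose[6, 4, 1] @ H2
  branch[0] choose=6:
    H0 returns (6, ())
    H1 returns [6, (6, ())]
    H2 returns [[6, (6, ())]]
  branch[1] choose=4:
    H0 returns (4, ())
    H1 returns [6, (4, ())]
    H2 returns [[6, (4, ())]]
  branch[2] choose=1:
    H0 returns (1, ())
    H1 returns [6, (1, ())]
    H2 returns [[6, (1, ())]]
= [[6, (6, ())], [6, (4, ())], [6, (1, ())]]

Answer: 3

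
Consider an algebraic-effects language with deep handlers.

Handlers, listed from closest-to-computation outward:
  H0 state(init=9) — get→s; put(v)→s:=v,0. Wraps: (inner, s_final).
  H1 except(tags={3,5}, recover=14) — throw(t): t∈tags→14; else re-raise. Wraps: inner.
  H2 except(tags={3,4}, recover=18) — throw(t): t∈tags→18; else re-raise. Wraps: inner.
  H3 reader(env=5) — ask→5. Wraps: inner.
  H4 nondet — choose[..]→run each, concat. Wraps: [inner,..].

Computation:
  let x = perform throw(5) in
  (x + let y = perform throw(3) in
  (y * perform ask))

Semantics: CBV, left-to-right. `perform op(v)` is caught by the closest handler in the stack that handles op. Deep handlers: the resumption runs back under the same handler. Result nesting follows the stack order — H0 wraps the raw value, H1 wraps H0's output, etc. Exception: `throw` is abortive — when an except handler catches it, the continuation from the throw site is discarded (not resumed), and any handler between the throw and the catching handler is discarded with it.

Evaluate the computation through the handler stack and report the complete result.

Working:
throw(5) @ H1 caught ⇒ 14
H2 returns 14
H3 returns 14
H4 returns [14]
= [14]

Answer: [14]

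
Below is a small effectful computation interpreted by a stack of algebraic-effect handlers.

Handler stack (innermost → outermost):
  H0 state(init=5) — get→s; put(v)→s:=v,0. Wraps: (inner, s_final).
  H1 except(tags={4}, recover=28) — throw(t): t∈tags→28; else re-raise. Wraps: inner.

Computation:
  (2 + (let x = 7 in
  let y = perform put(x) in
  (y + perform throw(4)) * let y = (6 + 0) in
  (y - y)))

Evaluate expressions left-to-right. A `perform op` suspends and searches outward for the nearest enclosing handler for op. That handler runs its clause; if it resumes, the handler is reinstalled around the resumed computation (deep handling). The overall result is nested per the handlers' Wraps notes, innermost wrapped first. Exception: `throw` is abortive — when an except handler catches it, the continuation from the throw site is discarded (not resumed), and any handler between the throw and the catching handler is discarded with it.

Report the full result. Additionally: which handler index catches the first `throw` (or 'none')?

Answer: 28 ; first throw caught by: H1

Working:
put(7) @ H0 ⇒ s:=7
throw(4) @ H1 caught ⇒ 28
= 28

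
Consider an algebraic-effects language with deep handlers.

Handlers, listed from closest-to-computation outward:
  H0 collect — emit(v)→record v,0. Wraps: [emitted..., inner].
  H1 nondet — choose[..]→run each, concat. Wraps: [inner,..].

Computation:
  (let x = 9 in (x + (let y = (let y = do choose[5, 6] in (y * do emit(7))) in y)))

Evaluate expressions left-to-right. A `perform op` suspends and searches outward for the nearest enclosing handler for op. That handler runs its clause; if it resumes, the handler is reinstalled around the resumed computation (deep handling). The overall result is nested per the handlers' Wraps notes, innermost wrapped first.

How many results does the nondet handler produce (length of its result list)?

Answer: 2

Evaluation trace:
choose[5, 6] @ H1
  branch[0] choose=5:
    emit(7) @ H0 ⇒ out+=7
    H0 returns [7, 9]
    H1 returns [[7, 9]]
  branch[1] choose=6:
    emit(7) @ H0 ⇒ out+=7
    H0 returns [7, 9]
    H1 returns [[7, 9]]
= [[7, 9], [7, 9]]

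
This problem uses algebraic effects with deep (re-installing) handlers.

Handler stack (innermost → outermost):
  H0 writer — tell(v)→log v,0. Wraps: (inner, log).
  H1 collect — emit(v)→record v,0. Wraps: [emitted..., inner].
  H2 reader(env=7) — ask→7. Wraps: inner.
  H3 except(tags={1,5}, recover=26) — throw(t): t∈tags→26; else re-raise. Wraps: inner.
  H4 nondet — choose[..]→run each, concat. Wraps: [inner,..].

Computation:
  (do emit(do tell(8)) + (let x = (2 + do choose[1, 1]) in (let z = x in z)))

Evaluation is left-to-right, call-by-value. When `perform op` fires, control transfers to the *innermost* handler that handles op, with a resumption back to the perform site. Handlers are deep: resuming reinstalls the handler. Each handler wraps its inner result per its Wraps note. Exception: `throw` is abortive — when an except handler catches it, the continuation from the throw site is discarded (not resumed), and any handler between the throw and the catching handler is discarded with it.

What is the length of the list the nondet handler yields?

Step-by-step:
tell(8) @ H0 ⇒ log+=8
emit(0) @ H1 ⇒ out+=0
choose[1, 1] @ H4
  branch[0] choose=1:
    H0 returns (3, (8))
    H1 returns [0, (3, (8))]
    H2 returns [0, (3, (8))]
    H3 returns [0, (3, (8))]
    H4 returns [[0, (3, (8))]]
  branch[1] choose=1:
    H0 returns (3, (8))
    H1 returns [0, (3, (8))]
    H2 returns [0, (3, (8))]
    H3 returns [0, (3, (8))]
    H4 returns [[0, (3, (8))]]
= [[0, (3, (8))], [0, (3, (8))]]

Answer: 2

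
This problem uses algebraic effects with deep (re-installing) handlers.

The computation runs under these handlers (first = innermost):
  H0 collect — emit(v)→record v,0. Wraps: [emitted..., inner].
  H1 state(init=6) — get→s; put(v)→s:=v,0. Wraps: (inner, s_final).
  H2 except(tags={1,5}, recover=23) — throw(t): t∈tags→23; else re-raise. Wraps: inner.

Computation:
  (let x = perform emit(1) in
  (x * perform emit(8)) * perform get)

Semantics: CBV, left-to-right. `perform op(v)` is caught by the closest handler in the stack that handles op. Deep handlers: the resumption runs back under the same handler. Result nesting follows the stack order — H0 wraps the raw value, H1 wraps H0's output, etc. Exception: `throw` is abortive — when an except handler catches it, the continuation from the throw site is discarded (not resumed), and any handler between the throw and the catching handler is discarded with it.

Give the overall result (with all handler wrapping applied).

Working:
emit(1) @ H0 ⇒ out+=1
emit(8) @ H0 ⇒ out+=8
get @ H1 ⇒ 6
H0 returns [1, 8, 0]
H1 returns ([1, 8, 0], 6)
H2 returns ([1, 8, 0], 6)
= ([1, 8, 0], 6)

Answer: ([1, 8, 0], 6)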